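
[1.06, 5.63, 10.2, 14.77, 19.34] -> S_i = 1.06 + 4.57*i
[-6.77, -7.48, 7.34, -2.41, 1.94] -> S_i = Random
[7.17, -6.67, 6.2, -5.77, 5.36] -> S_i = 7.17*(-0.93)^i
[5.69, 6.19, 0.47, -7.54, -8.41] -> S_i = Random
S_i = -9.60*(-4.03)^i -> [-9.6, 38.69, -155.91, 628.33, -2532.16]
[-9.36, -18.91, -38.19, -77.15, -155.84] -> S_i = -9.36*2.02^i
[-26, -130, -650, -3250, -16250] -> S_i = -26*5^i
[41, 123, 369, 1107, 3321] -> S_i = 41*3^i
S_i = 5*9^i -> [5, 45, 405, 3645, 32805]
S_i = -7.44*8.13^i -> [-7.44, -60.49, -491.76, -3998.02, -32503.87]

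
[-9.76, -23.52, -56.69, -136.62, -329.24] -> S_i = -9.76*2.41^i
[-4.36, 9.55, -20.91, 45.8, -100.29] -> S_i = -4.36*(-2.19)^i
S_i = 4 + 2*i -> [4, 6, 8, 10, 12]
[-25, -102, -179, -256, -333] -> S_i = -25 + -77*i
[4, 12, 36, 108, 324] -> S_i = 4*3^i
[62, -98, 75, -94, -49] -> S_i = Random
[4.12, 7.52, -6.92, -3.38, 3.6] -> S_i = Random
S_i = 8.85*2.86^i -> [8.85, 25.31, 72.39, 207.03, 592.12]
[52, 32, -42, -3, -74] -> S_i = Random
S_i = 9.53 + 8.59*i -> [9.53, 18.12, 26.71, 35.3, 43.89]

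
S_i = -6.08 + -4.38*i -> [-6.08, -10.46, -14.84, -19.22, -23.6]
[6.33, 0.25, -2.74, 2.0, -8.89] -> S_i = Random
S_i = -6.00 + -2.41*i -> [-6.0, -8.41, -10.82, -13.23, -15.64]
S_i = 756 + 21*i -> [756, 777, 798, 819, 840]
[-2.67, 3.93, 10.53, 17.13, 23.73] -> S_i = -2.67 + 6.60*i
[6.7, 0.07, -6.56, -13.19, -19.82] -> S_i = 6.70 + -6.63*i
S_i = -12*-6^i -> [-12, 72, -432, 2592, -15552]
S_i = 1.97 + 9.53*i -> [1.97, 11.5, 21.03, 30.56, 40.09]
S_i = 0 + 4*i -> [0, 4, 8, 12, 16]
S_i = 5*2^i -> [5, 10, 20, 40, 80]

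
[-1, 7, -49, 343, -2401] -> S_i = -1*-7^i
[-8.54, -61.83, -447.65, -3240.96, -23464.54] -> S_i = -8.54*7.24^i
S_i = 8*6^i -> [8, 48, 288, 1728, 10368]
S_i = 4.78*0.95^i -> [4.78, 4.54, 4.31, 4.1, 3.89]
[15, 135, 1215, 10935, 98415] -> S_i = 15*9^i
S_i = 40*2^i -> [40, 80, 160, 320, 640]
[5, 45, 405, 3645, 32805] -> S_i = 5*9^i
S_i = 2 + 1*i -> [2, 3, 4, 5, 6]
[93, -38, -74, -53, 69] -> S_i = Random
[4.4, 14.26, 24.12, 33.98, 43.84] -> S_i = 4.40 + 9.86*i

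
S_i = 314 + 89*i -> [314, 403, 492, 581, 670]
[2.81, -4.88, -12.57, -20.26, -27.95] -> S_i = 2.81 + -7.69*i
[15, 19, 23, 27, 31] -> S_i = 15 + 4*i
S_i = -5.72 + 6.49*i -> [-5.72, 0.77, 7.26, 13.75, 20.24]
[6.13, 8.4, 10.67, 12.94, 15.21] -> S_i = 6.13 + 2.27*i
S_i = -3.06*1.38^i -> [-3.06, -4.22, -5.83, -8.04, -11.1]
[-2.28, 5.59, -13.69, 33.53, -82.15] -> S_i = -2.28*(-2.45)^i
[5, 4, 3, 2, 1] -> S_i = 5 + -1*i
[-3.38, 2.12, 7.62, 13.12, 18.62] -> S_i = -3.38 + 5.50*i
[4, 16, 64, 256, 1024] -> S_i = 4*4^i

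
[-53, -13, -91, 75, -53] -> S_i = Random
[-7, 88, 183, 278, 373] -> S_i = -7 + 95*i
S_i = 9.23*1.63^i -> [9.23, 15.04, 24.52, 39.97, 65.16]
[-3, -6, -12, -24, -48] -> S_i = -3*2^i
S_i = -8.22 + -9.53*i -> [-8.22, -17.75, -27.28, -36.81, -46.34]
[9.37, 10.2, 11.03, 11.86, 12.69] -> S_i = 9.37 + 0.83*i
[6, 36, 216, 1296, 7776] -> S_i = 6*6^i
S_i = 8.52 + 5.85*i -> [8.52, 14.37, 20.22, 26.07, 31.92]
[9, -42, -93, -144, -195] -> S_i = 9 + -51*i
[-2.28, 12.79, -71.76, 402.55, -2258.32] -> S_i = -2.28*(-5.61)^i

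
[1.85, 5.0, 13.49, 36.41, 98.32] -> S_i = 1.85*2.70^i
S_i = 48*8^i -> [48, 384, 3072, 24576, 196608]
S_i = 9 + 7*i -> [9, 16, 23, 30, 37]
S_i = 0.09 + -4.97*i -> [0.09, -4.88, -9.85, -14.82, -19.79]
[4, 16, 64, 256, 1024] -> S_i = 4*4^i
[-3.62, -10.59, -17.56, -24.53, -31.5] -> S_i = -3.62 + -6.97*i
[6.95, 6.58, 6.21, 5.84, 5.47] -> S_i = 6.95 + -0.37*i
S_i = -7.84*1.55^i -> [-7.84, -12.15, -18.84, -29.2, -45.25]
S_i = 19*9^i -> [19, 171, 1539, 13851, 124659]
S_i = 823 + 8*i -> [823, 831, 839, 847, 855]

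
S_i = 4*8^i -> [4, 32, 256, 2048, 16384]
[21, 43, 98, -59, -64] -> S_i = Random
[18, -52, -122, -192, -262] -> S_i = 18 + -70*i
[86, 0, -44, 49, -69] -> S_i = Random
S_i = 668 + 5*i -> [668, 673, 678, 683, 688]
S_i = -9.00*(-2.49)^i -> [-9.0, 22.41, -55.8, 138.94, -345.97]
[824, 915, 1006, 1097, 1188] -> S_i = 824 + 91*i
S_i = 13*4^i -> [13, 52, 208, 832, 3328]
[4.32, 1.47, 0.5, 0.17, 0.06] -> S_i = 4.32*0.34^i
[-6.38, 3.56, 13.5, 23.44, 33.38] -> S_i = -6.38 + 9.94*i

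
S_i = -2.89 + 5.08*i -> [-2.89, 2.19, 7.27, 12.35, 17.43]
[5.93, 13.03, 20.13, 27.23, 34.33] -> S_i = 5.93 + 7.10*i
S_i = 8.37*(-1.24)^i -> [8.37, -10.38, 12.87, -15.96, 19.79]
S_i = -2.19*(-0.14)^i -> [-2.19, 0.31, -0.04, 0.01, -0.0]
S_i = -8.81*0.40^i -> [-8.81, -3.52, -1.41, -0.56, -0.23]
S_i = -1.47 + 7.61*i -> [-1.47, 6.14, 13.75, 21.36, 28.97]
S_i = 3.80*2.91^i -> [3.8, 11.06, 32.18, 93.64, 272.49]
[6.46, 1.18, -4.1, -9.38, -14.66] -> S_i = 6.46 + -5.28*i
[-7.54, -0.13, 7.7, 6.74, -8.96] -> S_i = Random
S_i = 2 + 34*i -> [2, 36, 70, 104, 138]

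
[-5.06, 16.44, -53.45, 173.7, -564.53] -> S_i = -5.06*(-3.25)^i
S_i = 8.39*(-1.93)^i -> [8.39, -16.19, 31.25, -60.32, 116.41]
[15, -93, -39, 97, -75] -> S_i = Random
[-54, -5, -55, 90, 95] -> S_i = Random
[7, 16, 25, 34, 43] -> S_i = 7 + 9*i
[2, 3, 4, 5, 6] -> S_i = 2 + 1*i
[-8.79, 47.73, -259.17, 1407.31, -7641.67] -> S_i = -8.79*(-5.43)^i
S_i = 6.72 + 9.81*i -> [6.72, 16.53, 26.34, 36.15, 45.96]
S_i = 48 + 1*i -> [48, 49, 50, 51, 52]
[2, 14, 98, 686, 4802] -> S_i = 2*7^i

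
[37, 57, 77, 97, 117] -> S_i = 37 + 20*i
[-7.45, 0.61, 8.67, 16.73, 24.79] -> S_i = -7.45 + 8.06*i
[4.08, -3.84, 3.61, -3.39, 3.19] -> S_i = 4.08*(-0.94)^i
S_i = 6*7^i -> [6, 42, 294, 2058, 14406]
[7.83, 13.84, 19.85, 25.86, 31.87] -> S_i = 7.83 + 6.01*i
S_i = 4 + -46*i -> [4, -42, -88, -134, -180]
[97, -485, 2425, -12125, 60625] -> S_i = 97*-5^i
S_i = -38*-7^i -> [-38, 266, -1862, 13034, -91238]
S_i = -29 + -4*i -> [-29, -33, -37, -41, -45]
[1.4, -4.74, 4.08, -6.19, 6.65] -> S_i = Random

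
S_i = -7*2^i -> [-7, -14, -28, -56, -112]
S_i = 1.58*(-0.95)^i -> [1.58, -1.5, 1.43, -1.35, 1.29]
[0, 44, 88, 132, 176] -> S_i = 0 + 44*i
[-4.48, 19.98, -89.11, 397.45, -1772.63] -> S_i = -4.48*(-4.46)^i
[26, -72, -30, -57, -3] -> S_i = Random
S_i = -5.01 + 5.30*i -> [-5.01, 0.29, 5.59, 10.89, 16.19]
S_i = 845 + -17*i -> [845, 828, 811, 794, 777]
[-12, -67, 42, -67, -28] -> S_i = Random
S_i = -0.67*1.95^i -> [-0.67, -1.31, -2.55, -4.97, -9.69]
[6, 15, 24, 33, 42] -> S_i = 6 + 9*i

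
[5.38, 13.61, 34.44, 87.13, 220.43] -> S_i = 5.38*2.53^i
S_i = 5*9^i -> [5, 45, 405, 3645, 32805]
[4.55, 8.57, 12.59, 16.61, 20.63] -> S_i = 4.55 + 4.02*i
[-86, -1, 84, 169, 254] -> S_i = -86 + 85*i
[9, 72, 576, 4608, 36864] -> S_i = 9*8^i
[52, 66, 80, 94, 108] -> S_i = 52 + 14*i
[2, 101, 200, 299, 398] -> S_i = 2 + 99*i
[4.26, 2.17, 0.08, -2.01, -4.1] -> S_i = 4.26 + -2.09*i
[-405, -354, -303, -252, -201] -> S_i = -405 + 51*i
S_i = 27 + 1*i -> [27, 28, 29, 30, 31]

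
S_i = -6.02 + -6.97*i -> [-6.02, -12.99, -19.96, -26.93, -33.9]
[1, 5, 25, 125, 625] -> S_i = 1*5^i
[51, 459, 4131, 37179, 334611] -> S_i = 51*9^i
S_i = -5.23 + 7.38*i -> [-5.23, 2.15, 9.53, 16.91, 24.29]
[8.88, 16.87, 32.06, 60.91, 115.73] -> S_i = 8.88*1.90^i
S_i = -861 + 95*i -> [-861, -766, -671, -576, -481]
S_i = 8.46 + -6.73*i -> [8.46, 1.73, -5.0, -11.73, -18.46]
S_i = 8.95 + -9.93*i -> [8.95, -0.98, -10.91, -20.84, -30.77]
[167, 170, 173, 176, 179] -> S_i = 167 + 3*i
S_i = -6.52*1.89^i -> [-6.52, -12.32, -23.29, -44.02, -83.19]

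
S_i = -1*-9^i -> [-1, 9, -81, 729, -6561]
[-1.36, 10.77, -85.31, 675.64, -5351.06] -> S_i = -1.36*(-7.92)^i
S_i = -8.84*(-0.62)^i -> [-8.84, 5.48, -3.4, 2.11, -1.31]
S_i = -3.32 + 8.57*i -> [-3.32, 5.25, 13.82, 22.39, 30.96]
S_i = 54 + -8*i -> [54, 46, 38, 30, 22]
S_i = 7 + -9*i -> [7, -2, -11, -20, -29]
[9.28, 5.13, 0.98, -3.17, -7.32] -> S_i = 9.28 + -4.15*i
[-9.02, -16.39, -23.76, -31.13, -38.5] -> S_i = -9.02 + -7.37*i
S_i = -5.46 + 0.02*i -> [-5.46, -5.44, -5.42, -5.4, -5.38]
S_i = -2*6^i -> [-2, -12, -72, -432, -2592]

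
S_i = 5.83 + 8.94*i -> [5.83, 14.77, 23.71, 32.65, 41.59]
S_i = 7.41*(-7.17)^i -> [7.41, -53.13, 380.94, -2731.34, 19583.7]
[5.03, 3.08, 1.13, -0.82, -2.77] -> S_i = 5.03 + -1.95*i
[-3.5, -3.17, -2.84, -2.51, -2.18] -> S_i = -3.50 + 0.33*i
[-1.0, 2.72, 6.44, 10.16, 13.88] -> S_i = -1.00 + 3.72*i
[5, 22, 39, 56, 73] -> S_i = 5 + 17*i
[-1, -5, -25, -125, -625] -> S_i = -1*5^i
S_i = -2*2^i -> [-2, -4, -8, -16, -32]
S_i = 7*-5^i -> [7, -35, 175, -875, 4375]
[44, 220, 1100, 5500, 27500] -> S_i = 44*5^i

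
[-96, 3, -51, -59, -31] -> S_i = Random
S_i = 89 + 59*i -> [89, 148, 207, 266, 325]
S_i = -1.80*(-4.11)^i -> [-1.8, 7.4, -30.41, 124.97, -513.62]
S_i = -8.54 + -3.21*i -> [-8.54, -11.75, -14.96, -18.17, -21.38]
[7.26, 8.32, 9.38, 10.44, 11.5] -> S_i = 7.26 + 1.06*i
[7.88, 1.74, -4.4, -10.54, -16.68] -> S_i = 7.88 + -6.14*i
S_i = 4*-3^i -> [4, -12, 36, -108, 324]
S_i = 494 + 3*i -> [494, 497, 500, 503, 506]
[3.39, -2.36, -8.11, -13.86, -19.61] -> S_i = 3.39 + -5.75*i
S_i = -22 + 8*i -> [-22, -14, -6, 2, 10]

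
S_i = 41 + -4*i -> [41, 37, 33, 29, 25]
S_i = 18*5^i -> [18, 90, 450, 2250, 11250]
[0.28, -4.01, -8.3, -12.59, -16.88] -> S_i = 0.28 + -4.29*i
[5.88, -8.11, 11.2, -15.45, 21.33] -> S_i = 5.88*(-1.38)^i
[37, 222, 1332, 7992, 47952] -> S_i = 37*6^i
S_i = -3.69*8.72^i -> [-3.69, -32.18, -280.58, -2446.67, -21334.98]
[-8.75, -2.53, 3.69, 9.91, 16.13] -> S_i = -8.75 + 6.22*i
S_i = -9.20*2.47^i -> [-9.2, -22.72, -56.13, -138.64, -342.43]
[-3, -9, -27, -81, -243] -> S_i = -3*3^i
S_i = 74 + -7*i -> [74, 67, 60, 53, 46]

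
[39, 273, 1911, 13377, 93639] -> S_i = 39*7^i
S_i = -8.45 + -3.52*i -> [-8.45, -11.97, -15.49, -19.01, -22.53]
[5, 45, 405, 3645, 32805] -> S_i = 5*9^i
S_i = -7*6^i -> [-7, -42, -252, -1512, -9072]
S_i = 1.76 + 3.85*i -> [1.76, 5.61, 9.46, 13.31, 17.16]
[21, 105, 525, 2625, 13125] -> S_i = 21*5^i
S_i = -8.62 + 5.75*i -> [-8.62, -2.87, 2.88, 8.63, 14.38]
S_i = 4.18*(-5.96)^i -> [4.18, -24.91, 148.48, -884.94, 5274.26]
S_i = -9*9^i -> [-9, -81, -729, -6561, -59049]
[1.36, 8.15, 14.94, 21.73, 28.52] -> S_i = 1.36 + 6.79*i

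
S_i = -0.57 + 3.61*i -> [-0.57, 3.04, 6.65, 10.26, 13.87]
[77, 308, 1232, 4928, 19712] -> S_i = 77*4^i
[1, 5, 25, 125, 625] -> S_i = 1*5^i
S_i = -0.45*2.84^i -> [-0.45, -1.28, -3.63, -10.31, -29.27]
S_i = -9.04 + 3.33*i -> [-9.04, -5.71, -2.38, 0.95, 4.28]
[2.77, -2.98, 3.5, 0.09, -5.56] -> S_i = Random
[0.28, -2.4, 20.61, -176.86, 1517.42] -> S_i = 0.28*(-8.58)^i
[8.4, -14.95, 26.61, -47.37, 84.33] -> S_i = 8.40*(-1.78)^i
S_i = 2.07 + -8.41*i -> [2.07, -6.34, -14.75, -23.16, -31.57]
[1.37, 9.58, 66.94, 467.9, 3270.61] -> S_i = 1.37*6.99^i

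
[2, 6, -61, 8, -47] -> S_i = Random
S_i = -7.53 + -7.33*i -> [-7.53, -14.86, -22.19, -29.52, -36.85]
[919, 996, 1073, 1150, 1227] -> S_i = 919 + 77*i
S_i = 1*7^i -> [1, 7, 49, 343, 2401]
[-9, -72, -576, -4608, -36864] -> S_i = -9*8^i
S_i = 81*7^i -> [81, 567, 3969, 27783, 194481]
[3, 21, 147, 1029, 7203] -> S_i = 3*7^i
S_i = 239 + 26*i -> [239, 265, 291, 317, 343]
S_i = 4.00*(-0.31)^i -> [4.0, -1.24, 0.38, -0.12, 0.04]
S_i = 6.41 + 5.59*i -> [6.41, 12.0, 17.59, 23.18, 28.77]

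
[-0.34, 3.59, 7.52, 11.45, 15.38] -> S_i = -0.34 + 3.93*i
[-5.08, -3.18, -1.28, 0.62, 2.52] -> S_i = -5.08 + 1.90*i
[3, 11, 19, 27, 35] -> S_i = 3 + 8*i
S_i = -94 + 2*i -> [-94, -92, -90, -88, -86]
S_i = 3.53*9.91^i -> [3.53, 34.98, 346.67, 3435.55, 34046.25]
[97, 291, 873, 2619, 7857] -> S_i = 97*3^i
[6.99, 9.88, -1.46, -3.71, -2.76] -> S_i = Random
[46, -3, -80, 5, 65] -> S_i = Random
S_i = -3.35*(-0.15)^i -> [-3.35, 0.5, -0.08, 0.01, -0.0]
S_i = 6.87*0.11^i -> [6.87, 0.76, 0.08, 0.01, 0.0]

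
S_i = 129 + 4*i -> [129, 133, 137, 141, 145]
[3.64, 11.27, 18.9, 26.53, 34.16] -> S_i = 3.64 + 7.63*i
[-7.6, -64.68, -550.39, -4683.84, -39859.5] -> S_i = -7.60*8.51^i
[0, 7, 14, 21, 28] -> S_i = 0 + 7*i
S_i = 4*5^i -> [4, 20, 100, 500, 2500]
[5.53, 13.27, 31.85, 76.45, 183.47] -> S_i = 5.53*2.40^i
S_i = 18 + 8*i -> [18, 26, 34, 42, 50]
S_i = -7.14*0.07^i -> [-7.14, -0.5, -0.03, -0.0, -0.0]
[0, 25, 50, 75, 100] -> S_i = 0 + 25*i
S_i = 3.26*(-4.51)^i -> [3.26, -14.7, 66.31, -299.05, 1348.73]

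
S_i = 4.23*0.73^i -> [4.23, 3.09, 2.25, 1.65, 1.2]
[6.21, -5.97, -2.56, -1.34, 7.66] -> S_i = Random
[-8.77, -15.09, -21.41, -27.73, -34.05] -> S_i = -8.77 + -6.32*i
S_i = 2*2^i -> [2, 4, 8, 16, 32]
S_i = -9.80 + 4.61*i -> [-9.8, -5.19, -0.58, 4.03, 8.64]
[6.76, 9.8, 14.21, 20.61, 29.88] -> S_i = 6.76*1.45^i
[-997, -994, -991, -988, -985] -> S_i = -997 + 3*i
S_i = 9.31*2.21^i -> [9.31, 20.58, 45.47, 100.49, 222.08]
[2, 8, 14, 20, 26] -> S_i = 2 + 6*i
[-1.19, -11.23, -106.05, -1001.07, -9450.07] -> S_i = -1.19*9.44^i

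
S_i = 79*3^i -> [79, 237, 711, 2133, 6399]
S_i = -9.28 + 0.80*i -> [-9.28, -8.48, -7.68, -6.88, -6.08]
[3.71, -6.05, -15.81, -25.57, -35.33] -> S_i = 3.71 + -9.76*i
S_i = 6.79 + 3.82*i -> [6.79, 10.61, 14.43, 18.25, 22.07]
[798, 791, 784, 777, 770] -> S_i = 798 + -7*i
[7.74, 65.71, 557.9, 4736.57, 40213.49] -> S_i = 7.74*8.49^i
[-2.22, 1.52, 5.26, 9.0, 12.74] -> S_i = -2.22 + 3.74*i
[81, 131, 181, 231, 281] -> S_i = 81 + 50*i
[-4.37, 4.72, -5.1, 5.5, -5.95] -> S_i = -4.37*(-1.08)^i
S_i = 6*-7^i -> [6, -42, 294, -2058, 14406]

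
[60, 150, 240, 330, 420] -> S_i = 60 + 90*i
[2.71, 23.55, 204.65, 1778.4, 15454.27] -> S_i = 2.71*8.69^i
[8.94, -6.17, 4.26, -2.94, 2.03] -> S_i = 8.94*(-0.69)^i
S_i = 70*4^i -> [70, 280, 1120, 4480, 17920]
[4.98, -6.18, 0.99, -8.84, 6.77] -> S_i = Random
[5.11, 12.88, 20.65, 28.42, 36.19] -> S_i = 5.11 + 7.77*i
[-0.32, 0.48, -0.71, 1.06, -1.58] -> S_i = -0.32*(-1.49)^i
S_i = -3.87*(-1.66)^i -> [-3.87, 6.42, -10.66, 17.7, -29.39]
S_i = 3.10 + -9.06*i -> [3.1, -5.96, -15.02, -24.08, -33.14]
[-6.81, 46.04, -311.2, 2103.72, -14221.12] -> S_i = -6.81*(-6.76)^i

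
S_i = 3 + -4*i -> [3, -1, -5, -9, -13]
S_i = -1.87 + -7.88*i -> [-1.87, -9.75, -17.63, -25.51, -33.39]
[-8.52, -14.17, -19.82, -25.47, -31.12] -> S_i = -8.52 + -5.65*i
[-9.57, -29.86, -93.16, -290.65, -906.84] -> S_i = -9.57*3.12^i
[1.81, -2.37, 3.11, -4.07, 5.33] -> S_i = 1.81*(-1.31)^i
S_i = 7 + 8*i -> [7, 15, 23, 31, 39]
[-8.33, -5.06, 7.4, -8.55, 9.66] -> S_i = Random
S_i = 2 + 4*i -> [2, 6, 10, 14, 18]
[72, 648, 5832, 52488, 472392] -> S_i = 72*9^i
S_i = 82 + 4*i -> [82, 86, 90, 94, 98]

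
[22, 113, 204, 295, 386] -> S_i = 22 + 91*i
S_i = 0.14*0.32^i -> [0.14, 0.04, 0.01, 0.0, 0.0]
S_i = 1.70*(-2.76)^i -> [1.7, -4.69, 12.95, -35.74, 98.65]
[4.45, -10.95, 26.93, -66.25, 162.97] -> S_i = 4.45*(-2.46)^i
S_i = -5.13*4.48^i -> [-5.13, -22.98, -102.96, -461.27, -2066.47]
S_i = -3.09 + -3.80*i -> [-3.09, -6.89, -10.69, -14.49, -18.29]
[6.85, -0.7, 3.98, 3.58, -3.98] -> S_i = Random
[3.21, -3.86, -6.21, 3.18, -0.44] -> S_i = Random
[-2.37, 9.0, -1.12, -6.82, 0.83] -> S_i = Random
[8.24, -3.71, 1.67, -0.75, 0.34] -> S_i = 8.24*(-0.45)^i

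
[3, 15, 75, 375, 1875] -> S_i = 3*5^i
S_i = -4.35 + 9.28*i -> [-4.35, 4.93, 14.21, 23.49, 32.77]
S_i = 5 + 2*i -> [5, 7, 9, 11, 13]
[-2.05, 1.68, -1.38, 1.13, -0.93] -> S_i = -2.05*(-0.82)^i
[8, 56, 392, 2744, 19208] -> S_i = 8*7^i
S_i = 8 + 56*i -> [8, 64, 120, 176, 232]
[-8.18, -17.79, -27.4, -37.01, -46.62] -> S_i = -8.18 + -9.61*i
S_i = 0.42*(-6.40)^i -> [0.42, -2.69, 17.2, -110.1, 704.64]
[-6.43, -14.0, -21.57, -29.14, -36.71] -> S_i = -6.43 + -7.57*i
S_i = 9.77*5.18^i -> [9.77, 50.61, 262.15, 1357.95, 7034.18]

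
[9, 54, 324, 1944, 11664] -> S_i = 9*6^i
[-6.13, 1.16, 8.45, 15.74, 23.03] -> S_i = -6.13 + 7.29*i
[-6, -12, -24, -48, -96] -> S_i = -6*2^i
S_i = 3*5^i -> [3, 15, 75, 375, 1875]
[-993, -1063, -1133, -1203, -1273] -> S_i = -993 + -70*i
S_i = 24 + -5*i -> [24, 19, 14, 9, 4]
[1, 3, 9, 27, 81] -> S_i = 1*3^i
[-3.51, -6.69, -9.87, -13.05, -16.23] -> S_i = -3.51 + -3.18*i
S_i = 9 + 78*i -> [9, 87, 165, 243, 321]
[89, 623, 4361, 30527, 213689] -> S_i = 89*7^i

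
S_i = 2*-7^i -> [2, -14, 98, -686, 4802]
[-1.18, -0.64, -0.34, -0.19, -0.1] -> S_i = -1.18*0.54^i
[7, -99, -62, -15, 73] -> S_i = Random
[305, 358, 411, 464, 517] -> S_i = 305 + 53*i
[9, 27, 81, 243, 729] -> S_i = 9*3^i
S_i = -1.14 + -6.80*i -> [-1.14, -7.94, -14.74, -21.54, -28.34]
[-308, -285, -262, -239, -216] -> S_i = -308 + 23*i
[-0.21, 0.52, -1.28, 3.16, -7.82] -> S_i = -0.21*(-2.47)^i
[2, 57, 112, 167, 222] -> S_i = 2 + 55*i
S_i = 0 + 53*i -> [0, 53, 106, 159, 212]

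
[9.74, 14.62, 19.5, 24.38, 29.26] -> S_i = 9.74 + 4.88*i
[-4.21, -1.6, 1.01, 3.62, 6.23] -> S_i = -4.21 + 2.61*i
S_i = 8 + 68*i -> [8, 76, 144, 212, 280]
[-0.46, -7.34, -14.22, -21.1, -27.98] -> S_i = -0.46 + -6.88*i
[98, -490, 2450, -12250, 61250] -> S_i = 98*-5^i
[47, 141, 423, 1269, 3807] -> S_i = 47*3^i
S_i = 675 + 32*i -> [675, 707, 739, 771, 803]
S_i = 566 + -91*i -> [566, 475, 384, 293, 202]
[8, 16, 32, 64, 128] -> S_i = 8*2^i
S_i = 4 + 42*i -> [4, 46, 88, 130, 172]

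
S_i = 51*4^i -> [51, 204, 816, 3264, 13056]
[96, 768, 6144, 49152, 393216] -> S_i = 96*8^i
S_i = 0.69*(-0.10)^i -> [0.69, -0.07, 0.01, -0.0, 0.0]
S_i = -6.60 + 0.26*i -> [-6.6, -6.34, -6.08, -5.82, -5.56]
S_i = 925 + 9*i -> [925, 934, 943, 952, 961]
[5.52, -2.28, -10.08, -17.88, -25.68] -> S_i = 5.52 + -7.80*i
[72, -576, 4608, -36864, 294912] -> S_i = 72*-8^i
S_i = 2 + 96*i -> [2, 98, 194, 290, 386]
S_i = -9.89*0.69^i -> [-9.89, -6.82, -4.71, -3.25, -2.24]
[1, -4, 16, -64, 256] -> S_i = 1*-4^i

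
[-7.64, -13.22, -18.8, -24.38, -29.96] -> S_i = -7.64 + -5.58*i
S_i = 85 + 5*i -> [85, 90, 95, 100, 105]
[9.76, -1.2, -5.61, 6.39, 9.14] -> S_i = Random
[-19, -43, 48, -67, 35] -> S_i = Random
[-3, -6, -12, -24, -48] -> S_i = -3*2^i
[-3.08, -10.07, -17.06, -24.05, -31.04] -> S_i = -3.08 + -6.99*i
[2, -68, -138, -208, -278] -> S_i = 2 + -70*i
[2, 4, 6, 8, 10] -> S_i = 2 + 2*i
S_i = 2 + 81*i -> [2, 83, 164, 245, 326]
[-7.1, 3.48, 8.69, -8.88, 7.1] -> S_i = Random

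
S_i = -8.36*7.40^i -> [-8.36, -61.86, -457.79, -3387.67, -25068.78]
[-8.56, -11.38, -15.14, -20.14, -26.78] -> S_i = -8.56*1.33^i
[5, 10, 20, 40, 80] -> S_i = 5*2^i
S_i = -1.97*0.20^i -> [-1.97, -0.39, -0.08, -0.02, -0.0]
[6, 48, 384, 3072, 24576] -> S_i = 6*8^i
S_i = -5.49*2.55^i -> [-5.49, -14.0, -35.7, -91.03, -232.13]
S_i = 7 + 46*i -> [7, 53, 99, 145, 191]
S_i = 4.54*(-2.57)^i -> [4.54, -11.67, 29.99, -77.06, 198.06]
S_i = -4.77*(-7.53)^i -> [-4.77, 35.92, -270.46, 2036.59, -15335.51]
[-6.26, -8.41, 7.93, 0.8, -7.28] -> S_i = Random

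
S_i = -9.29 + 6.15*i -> [-9.29, -3.14, 3.01, 9.16, 15.31]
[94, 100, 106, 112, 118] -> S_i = 94 + 6*i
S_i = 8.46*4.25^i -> [8.46, 35.96, 152.81, 649.44, 2760.11]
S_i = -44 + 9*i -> [-44, -35, -26, -17, -8]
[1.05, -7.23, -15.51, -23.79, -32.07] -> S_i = 1.05 + -8.28*i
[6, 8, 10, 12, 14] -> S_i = 6 + 2*i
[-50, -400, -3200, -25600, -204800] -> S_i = -50*8^i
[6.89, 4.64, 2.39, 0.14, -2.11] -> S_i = 6.89 + -2.25*i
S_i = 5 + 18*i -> [5, 23, 41, 59, 77]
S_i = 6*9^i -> [6, 54, 486, 4374, 39366]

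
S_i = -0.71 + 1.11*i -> [-0.71, 0.4, 1.51, 2.62, 3.73]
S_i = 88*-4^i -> [88, -352, 1408, -5632, 22528]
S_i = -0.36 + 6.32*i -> [-0.36, 5.96, 12.28, 18.6, 24.92]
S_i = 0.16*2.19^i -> [0.16, 0.35, 0.77, 1.68, 3.68]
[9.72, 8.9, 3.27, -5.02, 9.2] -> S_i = Random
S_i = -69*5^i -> [-69, -345, -1725, -8625, -43125]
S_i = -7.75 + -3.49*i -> [-7.75, -11.24, -14.73, -18.22, -21.71]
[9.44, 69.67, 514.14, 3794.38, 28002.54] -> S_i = 9.44*7.38^i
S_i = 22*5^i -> [22, 110, 550, 2750, 13750]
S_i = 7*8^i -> [7, 56, 448, 3584, 28672]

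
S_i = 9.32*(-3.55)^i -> [9.32, -33.09, 117.46, -416.97, 1480.23]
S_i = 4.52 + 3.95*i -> [4.52, 8.47, 12.42, 16.37, 20.32]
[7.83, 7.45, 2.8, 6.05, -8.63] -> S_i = Random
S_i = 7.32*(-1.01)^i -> [7.32, -7.39, 7.47, -7.54, 7.62]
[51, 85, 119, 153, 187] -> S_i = 51 + 34*i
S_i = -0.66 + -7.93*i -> [-0.66, -8.59, -16.52, -24.45, -32.38]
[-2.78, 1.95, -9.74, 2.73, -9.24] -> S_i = Random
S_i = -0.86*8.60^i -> [-0.86, -7.4, -63.61, -547.01, -4704.27]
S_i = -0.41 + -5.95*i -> [-0.41, -6.36, -12.31, -18.26, -24.21]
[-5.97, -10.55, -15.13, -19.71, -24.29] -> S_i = -5.97 + -4.58*i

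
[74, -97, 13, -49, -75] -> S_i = Random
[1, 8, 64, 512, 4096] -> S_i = 1*8^i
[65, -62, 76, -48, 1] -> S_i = Random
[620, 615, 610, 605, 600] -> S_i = 620 + -5*i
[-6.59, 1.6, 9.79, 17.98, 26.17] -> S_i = -6.59 + 8.19*i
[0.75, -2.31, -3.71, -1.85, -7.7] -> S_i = Random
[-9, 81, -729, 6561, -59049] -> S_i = -9*-9^i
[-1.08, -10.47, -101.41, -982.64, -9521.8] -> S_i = -1.08*9.69^i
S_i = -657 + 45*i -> [-657, -612, -567, -522, -477]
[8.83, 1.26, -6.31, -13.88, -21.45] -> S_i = 8.83 + -7.57*i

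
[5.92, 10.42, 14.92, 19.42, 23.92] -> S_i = 5.92 + 4.50*i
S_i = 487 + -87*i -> [487, 400, 313, 226, 139]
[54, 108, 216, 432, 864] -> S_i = 54*2^i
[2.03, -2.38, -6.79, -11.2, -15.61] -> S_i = 2.03 + -4.41*i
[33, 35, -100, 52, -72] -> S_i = Random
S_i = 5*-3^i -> [5, -15, 45, -135, 405]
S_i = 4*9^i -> [4, 36, 324, 2916, 26244]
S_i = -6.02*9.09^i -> [-6.02, -54.72, -497.42, -4521.56, -41100.97]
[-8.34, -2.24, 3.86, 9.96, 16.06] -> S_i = -8.34 + 6.10*i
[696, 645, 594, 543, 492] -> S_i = 696 + -51*i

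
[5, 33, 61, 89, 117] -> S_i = 5 + 28*i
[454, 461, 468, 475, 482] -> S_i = 454 + 7*i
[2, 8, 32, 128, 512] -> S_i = 2*4^i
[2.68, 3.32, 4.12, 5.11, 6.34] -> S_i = 2.68*1.24^i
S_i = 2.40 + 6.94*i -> [2.4, 9.34, 16.28, 23.22, 30.16]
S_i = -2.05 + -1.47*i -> [-2.05, -3.52, -4.99, -6.46, -7.93]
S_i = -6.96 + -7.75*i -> [-6.96, -14.71, -22.46, -30.21, -37.96]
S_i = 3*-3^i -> [3, -9, 27, -81, 243]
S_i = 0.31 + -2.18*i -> [0.31, -1.87, -4.05, -6.23, -8.41]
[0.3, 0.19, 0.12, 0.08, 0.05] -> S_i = 0.30*0.63^i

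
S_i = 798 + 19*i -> [798, 817, 836, 855, 874]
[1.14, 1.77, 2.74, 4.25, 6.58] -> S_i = 1.14*1.55^i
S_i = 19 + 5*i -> [19, 24, 29, 34, 39]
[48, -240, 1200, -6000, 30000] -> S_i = 48*-5^i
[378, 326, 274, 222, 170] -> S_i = 378 + -52*i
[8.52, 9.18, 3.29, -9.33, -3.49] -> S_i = Random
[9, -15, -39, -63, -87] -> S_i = 9 + -24*i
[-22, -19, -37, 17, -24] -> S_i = Random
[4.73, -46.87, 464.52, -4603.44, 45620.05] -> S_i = 4.73*(-9.91)^i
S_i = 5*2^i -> [5, 10, 20, 40, 80]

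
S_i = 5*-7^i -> [5, -35, 245, -1715, 12005]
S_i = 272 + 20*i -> [272, 292, 312, 332, 352]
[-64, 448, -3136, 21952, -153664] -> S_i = -64*-7^i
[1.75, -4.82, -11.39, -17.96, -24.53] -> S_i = 1.75 + -6.57*i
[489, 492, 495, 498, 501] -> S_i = 489 + 3*i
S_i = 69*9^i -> [69, 621, 5589, 50301, 452709]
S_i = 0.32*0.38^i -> [0.32, 0.12, 0.05, 0.02, 0.01]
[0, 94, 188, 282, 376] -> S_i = 0 + 94*i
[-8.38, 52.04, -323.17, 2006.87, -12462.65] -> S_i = -8.38*(-6.21)^i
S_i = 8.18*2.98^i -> [8.18, 24.38, 72.64, 216.47, 645.09]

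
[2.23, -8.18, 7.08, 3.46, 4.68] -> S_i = Random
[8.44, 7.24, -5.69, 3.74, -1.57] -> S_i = Random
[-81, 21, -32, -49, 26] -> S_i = Random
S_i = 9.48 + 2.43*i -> [9.48, 11.91, 14.34, 16.77, 19.2]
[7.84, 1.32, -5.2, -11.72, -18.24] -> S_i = 7.84 + -6.52*i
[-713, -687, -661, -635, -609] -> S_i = -713 + 26*i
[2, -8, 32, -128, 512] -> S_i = 2*-4^i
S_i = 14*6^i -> [14, 84, 504, 3024, 18144]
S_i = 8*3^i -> [8, 24, 72, 216, 648]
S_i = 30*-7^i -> [30, -210, 1470, -10290, 72030]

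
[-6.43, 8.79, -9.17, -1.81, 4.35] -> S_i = Random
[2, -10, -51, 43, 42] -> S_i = Random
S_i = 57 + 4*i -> [57, 61, 65, 69, 73]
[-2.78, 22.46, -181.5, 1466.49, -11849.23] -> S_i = -2.78*(-8.08)^i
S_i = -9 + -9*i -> [-9, -18, -27, -36, -45]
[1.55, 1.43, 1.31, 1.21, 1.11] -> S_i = 1.55*0.92^i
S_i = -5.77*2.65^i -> [-5.77, -15.29, -40.52, -107.38, -284.55]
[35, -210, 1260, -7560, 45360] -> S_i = 35*-6^i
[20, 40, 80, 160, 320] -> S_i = 20*2^i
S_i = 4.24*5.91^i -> [4.24, 25.06, 148.1, 875.24, 5172.68]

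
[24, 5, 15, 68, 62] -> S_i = Random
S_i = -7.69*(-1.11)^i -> [-7.69, 8.54, -9.47, 10.52, -11.67]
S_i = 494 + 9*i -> [494, 503, 512, 521, 530]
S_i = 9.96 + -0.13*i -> [9.96, 9.83, 9.7, 9.57, 9.44]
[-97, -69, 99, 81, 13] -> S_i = Random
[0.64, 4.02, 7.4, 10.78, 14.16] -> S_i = 0.64 + 3.38*i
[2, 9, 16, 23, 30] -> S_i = 2 + 7*i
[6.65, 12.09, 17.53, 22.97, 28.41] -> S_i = 6.65 + 5.44*i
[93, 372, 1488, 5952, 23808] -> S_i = 93*4^i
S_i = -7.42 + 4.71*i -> [-7.42, -2.71, 2.0, 6.71, 11.42]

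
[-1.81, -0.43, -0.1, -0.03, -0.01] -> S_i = -1.81*0.24^i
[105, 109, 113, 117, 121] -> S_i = 105 + 4*i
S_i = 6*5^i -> [6, 30, 150, 750, 3750]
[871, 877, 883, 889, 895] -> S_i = 871 + 6*i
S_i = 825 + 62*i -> [825, 887, 949, 1011, 1073]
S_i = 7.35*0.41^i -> [7.35, 3.01, 1.24, 0.51, 0.21]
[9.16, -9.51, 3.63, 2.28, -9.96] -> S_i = Random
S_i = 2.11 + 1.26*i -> [2.11, 3.37, 4.63, 5.89, 7.15]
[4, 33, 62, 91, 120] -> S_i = 4 + 29*i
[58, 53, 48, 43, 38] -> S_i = 58 + -5*i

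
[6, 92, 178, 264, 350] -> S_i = 6 + 86*i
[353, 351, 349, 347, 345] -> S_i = 353 + -2*i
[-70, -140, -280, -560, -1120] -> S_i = -70*2^i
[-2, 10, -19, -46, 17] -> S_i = Random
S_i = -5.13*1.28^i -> [-5.13, -6.57, -8.4, -10.76, -13.77]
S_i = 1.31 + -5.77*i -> [1.31, -4.46, -10.23, -16.0, -21.77]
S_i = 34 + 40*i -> [34, 74, 114, 154, 194]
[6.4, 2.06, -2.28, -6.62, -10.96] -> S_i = 6.40 + -4.34*i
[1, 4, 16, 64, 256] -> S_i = 1*4^i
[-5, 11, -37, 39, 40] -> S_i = Random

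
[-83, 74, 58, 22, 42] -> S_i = Random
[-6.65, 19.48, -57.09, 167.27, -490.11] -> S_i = -6.65*(-2.93)^i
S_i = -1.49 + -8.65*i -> [-1.49, -10.14, -18.79, -27.44, -36.09]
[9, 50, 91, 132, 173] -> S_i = 9 + 41*i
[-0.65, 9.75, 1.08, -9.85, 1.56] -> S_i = Random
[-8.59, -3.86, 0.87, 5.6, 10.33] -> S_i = -8.59 + 4.73*i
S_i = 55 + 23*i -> [55, 78, 101, 124, 147]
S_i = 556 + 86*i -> [556, 642, 728, 814, 900]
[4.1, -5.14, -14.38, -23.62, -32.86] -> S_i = 4.10 + -9.24*i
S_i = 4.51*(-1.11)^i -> [4.51, -5.01, 5.56, -6.17, 6.85]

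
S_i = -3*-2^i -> [-3, 6, -12, 24, -48]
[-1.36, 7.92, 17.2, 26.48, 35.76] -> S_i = -1.36 + 9.28*i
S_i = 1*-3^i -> [1, -3, 9, -27, 81]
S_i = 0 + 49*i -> [0, 49, 98, 147, 196]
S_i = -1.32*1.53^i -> [-1.32, -2.02, -3.09, -4.73, -7.23]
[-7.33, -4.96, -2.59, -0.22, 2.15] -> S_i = -7.33 + 2.37*i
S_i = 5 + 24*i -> [5, 29, 53, 77, 101]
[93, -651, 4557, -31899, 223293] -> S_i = 93*-7^i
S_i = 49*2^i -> [49, 98, 196, 392, 784]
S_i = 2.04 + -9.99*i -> [2.04, -7.95, -17.94, -27.93, -37.92]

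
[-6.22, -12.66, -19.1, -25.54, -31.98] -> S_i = -6.22 + -6.44*i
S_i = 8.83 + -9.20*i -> [8.83, -0.37, -9.57, -18.77, -27.97]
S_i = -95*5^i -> [-95, -475, -2375, -11875, -59375]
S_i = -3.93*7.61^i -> [-3.93, -29.91, -227.59, -1731.99, -13180.48]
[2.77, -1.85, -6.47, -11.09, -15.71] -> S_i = 2.77 + -4.62*i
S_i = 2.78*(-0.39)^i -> [2.78, -1.08, 0.42, -0.16, 0.06]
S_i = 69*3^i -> [69, 207, 621, 1863, 5589]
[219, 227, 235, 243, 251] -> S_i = 219 + 8*i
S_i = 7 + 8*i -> [7, 15, 23, 31, 39]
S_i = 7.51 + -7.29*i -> [7.51, 0.22, -7.07, -14.36, -21.65]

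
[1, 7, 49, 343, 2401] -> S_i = 1*7^i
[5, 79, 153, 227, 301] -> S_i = 5 + 74*i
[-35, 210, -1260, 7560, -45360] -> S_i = -35*-6^i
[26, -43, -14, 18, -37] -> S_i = Random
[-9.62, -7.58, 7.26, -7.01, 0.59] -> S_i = Random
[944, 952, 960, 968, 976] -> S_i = 944 + 8*i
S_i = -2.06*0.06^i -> [-2.06, -0.12, -0.01, -0.0, -0.0]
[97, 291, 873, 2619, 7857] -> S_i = 97*3^i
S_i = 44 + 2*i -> [44, 46, 48, 50, 52]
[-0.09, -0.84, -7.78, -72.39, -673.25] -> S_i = -0.09*9.30^i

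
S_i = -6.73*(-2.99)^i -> [-6.73, 20.12, -60.17, 179.9, -537.9]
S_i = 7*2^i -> [7, 14, 28, 56, 112]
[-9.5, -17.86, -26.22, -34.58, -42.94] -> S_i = -9.50 + -8.36*i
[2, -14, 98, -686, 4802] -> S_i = 2*-7^i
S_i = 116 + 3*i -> [116, 119, 122, 125, 128]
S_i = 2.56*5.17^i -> [2.56, 13.24, 68.43, 353.76, 1828.95]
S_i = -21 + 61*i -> [-21, 40, 101, 162, 223]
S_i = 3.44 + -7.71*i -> [3.44, -4.27, -11.98, -19.69, -27.4]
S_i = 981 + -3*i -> [981, 978, 975, 972, 969]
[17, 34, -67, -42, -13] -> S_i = Random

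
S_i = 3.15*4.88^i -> [3.15, 15.37, 75.02, 366.07, 1786.45]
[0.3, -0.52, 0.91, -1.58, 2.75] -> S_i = 0.30*(-1.74)^i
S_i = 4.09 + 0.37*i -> [4.09, 4.46, 4.83, 5.2, 5.57]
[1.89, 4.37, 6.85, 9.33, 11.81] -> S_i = 1.89 + 2.48*i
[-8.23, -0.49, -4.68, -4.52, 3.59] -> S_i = Random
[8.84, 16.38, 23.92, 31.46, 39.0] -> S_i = 8.84 + 7.54*i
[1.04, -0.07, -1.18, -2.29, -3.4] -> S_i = 1.04 + -1.11*i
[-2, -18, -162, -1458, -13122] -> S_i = -2*9^i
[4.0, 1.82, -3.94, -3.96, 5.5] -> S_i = Random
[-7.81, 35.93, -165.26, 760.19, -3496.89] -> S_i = -7.81*(-4.60)^i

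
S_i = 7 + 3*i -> [7, 10, 13, 16, 19]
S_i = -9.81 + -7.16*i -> [-9.81, -16.97, -24.13, -31.29, -38.45]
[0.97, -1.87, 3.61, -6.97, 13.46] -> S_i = 0.97*(-1.93)^i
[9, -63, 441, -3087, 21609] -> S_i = 9*-7^i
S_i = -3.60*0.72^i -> [-3.6, -2.59, -1.87, -1.34, -0.97]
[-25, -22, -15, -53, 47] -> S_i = Random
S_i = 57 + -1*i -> [57, 56, 55, 54, 53]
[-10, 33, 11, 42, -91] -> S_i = Random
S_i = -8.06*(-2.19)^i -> [-8.06, 17.65, -38.66, 84.66, -185.4]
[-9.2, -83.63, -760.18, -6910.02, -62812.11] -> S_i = -9.20*9.09^i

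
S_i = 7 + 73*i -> [7, 80, 153, 226, 299]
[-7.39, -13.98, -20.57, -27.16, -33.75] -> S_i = -7.39 + -6.59*i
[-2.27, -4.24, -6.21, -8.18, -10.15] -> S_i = -2.27 + -1.97*i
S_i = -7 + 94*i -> [-7, 87, 181, 275, 369]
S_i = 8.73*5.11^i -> [8.73, 44.61, 227.96, 1164.87, 5952.48]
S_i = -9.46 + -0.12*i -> [-9.46, -9.58, -9.7, -9.82, -9.94]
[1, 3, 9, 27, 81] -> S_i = 1*3^i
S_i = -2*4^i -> [-2, -8, -32, -128, -512]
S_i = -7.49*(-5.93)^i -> [-7.49, 44.42, -263.39, 1561.87, -9261.91]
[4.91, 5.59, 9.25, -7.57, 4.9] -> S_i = Random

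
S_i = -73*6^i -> [-73, -438, -2628, -15768, -94608]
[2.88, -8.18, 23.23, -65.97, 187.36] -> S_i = 2.88*(-2.84)^i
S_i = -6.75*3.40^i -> [-6.75, -22.95, -78.03, -265.3, -902.03]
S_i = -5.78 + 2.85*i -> [-5.78, -2.93, -0.08, 2.77, 5.62]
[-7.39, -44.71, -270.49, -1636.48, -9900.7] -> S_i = -7.39*6.05^i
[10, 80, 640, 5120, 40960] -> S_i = 10*8^i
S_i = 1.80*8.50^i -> [1.8, 15.3, 130.05, 1105.42, 9396.11]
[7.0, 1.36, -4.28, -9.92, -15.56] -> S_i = 7.00 + -5.64*i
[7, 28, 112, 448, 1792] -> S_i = 7*4^i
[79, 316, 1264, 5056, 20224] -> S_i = 79*4^i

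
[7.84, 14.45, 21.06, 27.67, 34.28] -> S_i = 7.84 + 6.61*i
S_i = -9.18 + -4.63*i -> [-9.18, -13.81, -18.44, -23.07, -27.7]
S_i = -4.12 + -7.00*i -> [-4.12, -11.12, -18.12, -25.12, -32.12]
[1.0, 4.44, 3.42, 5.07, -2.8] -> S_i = Random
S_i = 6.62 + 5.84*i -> [6.62, 12.46, 18.3, 24.14, 29.98]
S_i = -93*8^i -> [-93, -744, -5952, -47616, -380928]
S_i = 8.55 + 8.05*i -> [8.55, 16.6, 24.65, 32.7, 40.75]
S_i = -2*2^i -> [-2, -4, -8, -16, -32]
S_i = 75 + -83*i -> [75, -8, -91, -174, -257]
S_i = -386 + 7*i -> [-386, -379, -372, -365, -358]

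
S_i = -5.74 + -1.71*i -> [-5.74, -7.45, -9.16, -10.87, -12.58]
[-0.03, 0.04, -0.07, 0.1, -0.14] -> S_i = -0.03*(-1.48)^i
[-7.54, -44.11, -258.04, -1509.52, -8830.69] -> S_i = -7.54*5.85^i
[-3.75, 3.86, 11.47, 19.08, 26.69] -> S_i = -3.75 + 7.61*i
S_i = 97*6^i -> [97, 582, 3492, 20952, 125712]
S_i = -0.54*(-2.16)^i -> [-0.54, 1.17, -2.52, 5.44, -11.75]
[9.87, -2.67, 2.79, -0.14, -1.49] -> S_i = Random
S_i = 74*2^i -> [74, 148, 296, 592, 1184]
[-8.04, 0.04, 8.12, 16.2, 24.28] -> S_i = -8.04 + 8.08*i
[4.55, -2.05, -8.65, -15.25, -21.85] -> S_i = 4.55 + -6.60*i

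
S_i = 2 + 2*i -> [2, 4, 6, 8, 10]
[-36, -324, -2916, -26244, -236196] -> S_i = -36*9^i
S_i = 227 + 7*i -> [227, 234, 241, 248, 255]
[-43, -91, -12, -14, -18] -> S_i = Random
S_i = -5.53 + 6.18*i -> [-5.53, 0.65, 6.83, 13.01, 19.19]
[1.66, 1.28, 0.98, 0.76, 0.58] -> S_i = 1.66*0.77^i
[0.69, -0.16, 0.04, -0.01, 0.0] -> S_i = 0.69*(-0.23)^i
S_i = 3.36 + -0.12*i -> [3.36, 3.24, 3.12, 3.0, 2.88]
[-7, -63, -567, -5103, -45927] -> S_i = -7*9^i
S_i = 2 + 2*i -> [2, 4, 6, 8, 10]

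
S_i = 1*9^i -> [1, 9, 81, 729, 6561]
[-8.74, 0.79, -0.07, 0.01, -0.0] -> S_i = -8.74*(-0.09)^i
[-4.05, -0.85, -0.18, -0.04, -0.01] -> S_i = -4.05*0.21^i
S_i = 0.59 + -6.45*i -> [0.59, -5.86, -12.31, -18.76, -25.21]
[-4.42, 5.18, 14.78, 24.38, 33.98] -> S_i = -4.42 + 9.60*i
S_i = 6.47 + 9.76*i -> [6.47, 16.23, 25.99, 35.75, 45.51]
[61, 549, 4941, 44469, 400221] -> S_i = 61*9^i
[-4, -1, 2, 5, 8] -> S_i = -4 + 3*i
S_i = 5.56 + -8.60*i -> [5.56, -3.04, -11.64, -20.24, -28.84]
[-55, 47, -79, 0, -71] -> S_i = Random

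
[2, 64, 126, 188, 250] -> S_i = 2 + 62*i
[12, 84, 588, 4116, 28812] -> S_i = 12*7^i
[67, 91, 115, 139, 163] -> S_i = 67 + 24*i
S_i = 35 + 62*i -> [35, 97, 159, 221, 283]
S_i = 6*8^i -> [6, 48, 384, 3072, 24576]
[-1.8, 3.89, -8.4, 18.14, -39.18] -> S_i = -1.80*(-2.16)^i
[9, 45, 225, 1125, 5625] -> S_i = 9*5^i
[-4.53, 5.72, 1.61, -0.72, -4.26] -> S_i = Random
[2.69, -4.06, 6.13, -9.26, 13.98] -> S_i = 2.69*(-1.51)^i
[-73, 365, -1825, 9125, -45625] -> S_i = -73*-5^i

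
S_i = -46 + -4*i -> [-46, -50, -54, -58, -62]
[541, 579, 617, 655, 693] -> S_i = 541 + 38*i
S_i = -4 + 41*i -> [-4, 37, 78, 119, 160]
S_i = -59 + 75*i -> [-59, 16, 91, 166, 241]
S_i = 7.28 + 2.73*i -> [7.28, 10.01, 12.74, 15.47, 18.2]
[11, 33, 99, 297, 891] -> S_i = 11*3^i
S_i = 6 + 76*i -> [6, 82, 158, 234, 310]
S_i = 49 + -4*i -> [49, 45, 41, 37, 33]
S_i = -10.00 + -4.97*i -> [-10.0, -14.97, -19.94, -24.91, -29.88]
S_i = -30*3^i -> [-30, -90, -270, -810, -2430]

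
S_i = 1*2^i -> [1, 2, 4, 8, 16]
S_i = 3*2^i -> [3, 6, 12, 24, 48]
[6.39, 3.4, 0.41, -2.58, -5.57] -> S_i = 6.39 + -2.99*i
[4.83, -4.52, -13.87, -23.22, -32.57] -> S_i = 4.83 + -9.35*i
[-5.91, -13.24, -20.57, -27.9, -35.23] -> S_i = -5.91 + -7.33*i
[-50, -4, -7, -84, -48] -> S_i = Random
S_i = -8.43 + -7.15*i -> [-8.43, -15.58, -22.73, -29.88, -37.03]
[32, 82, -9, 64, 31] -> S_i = Random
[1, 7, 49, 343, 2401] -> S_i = 1*7^i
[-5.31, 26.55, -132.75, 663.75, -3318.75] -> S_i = -5.31*(-5.00)^i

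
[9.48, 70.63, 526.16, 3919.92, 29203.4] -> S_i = 9.48*7.45^i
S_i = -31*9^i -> [-31, -279, -2511, -22599, -203391]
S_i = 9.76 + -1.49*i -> [9.76, 8.27, 6.78, 5.29, 3.8]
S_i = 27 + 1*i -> [27, 28, 29, 30, 31]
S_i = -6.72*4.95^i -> [-6.72, -33.26, -164.66, -815.05, -4034.5]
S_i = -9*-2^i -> [-9, 18, -36, 72, -144]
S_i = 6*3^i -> [6, 18, 54, 162, 486]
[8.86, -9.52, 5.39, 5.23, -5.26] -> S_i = Random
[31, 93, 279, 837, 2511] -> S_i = 31*3^i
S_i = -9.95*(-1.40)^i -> [-9.95, 13.93, -19.5, 27.3, -38.22]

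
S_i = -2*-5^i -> [-2, 10, -50, 250, -1250]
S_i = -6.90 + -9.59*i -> [-6.9, -16.49, -26.08, -35.67, -45.26]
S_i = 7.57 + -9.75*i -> [7.57, -2.18, -11.93, -21.68, -31.43]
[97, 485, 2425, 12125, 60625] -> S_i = 97*5^i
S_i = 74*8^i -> [74, 592, 4736, 37888, 303104]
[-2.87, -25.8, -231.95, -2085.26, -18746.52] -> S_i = -2.87*8.99^i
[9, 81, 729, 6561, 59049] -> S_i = 9*9^i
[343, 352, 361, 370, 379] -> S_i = 343 + 9*i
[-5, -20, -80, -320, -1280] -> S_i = -5*4^i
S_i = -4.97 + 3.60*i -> [-4.97, -1.37, 2.23, 5.83, 9.43]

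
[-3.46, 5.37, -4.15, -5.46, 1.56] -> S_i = Random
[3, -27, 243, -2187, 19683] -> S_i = 3*-9^i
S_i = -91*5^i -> [-91, -455, -2275, -11375, -56875]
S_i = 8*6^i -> [8, 48, 288, 1728, 10368]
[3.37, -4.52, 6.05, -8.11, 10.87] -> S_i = 3.37*(-1.34)^i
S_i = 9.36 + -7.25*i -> [9.36, 2.11, -5.14, -12.39, -19.64]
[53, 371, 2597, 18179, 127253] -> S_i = 53*7^i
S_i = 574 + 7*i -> [574, 581, 588, 595, 602]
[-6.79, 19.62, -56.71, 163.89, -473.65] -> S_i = -6.79*(-2.89)^i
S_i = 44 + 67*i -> [44, 111, 178, 245, 312]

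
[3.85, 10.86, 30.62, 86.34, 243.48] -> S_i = 3.85*2.82^i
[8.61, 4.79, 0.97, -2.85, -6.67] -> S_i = 8.61 + -3.82*i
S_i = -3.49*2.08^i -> [-3.49, -7.26, -15.1, -31.41, -65.32]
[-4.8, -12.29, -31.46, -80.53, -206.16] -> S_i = -4.80*2.56^i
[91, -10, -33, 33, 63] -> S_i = Random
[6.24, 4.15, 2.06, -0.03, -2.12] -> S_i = 6.24 + -2.09*i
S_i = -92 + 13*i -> [-92, -79, -66, -53, -40]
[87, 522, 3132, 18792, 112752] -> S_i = 87*6^i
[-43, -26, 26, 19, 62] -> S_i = Random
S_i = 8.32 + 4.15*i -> [8.32, 12.47, 16.62, 20.77, 24.92]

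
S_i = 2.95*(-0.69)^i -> [2.95, -2.04, 1.4, -0.97, 0.67]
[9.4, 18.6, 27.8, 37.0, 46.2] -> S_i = 9.40 + 9.20*i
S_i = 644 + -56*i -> [644, 588, 532, 476, 420]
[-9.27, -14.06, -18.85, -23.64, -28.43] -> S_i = -9.27 + -4.79*i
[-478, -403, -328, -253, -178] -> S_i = -478 + 75*i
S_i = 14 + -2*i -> [14, 12, 10, 8, 6]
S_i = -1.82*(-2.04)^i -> [-1.82, 3.71, -7.57, 15.45, -31.52]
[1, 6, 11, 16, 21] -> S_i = 1 + 5*i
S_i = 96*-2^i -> [96, -192, 384, -768, 1536]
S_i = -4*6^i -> [-4, -24, -144, -864, -5184]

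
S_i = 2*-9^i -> [2, -18, 162, -1458, 13122]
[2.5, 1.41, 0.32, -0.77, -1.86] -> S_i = 2.50 + -1.09*i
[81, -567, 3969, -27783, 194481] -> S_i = 81*-7^i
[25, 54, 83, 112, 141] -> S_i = 25 + 29*i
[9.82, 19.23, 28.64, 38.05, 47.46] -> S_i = 9.82 + 9.41*i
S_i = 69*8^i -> [69, 552, 4416, 35328, 282624]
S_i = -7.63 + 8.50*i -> [-7.63, 0.87, 9.37, 17.87, 26.37]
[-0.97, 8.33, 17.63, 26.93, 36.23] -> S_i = -0.97 + 9.30*i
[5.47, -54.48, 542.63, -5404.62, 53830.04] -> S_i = 5.47*(-9.96)^i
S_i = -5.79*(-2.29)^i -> [-5.79, 13.26, -30.36, 69.53, -159.23]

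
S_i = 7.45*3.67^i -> [7.45, 27.34, 100.34, 368.26, 1351.51]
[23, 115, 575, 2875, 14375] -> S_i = 23*5^i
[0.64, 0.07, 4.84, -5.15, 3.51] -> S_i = Random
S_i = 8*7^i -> [8, 56, 392, 2744, 19208]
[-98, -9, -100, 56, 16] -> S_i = Random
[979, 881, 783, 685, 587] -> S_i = 979 + -98*i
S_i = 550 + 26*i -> [550, 576, 602, 628, 654]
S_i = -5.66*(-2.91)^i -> [-5.66, 16.47, -47.93, 139.47, -405.87]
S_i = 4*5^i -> [4, 20, 100, 500, 2500]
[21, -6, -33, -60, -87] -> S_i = 21 + -27*i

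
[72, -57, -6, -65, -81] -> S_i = Random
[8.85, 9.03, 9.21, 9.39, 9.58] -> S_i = 8.85*1.02^i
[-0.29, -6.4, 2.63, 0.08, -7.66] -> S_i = Random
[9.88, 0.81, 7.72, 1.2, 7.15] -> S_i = Random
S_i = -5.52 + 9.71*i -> [-5.52, 4.19, 13.9, 23.61, 33.32]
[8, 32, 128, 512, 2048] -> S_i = 8*4^i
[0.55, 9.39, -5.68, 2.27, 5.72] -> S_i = Random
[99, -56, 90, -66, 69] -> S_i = Random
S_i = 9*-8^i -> [9, -72, 576, -4608, 36864]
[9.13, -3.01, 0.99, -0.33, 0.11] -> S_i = 9.13*(-0.33)^i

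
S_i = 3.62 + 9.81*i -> [3.62, 13.43, 23.24, 33.05, 42.86]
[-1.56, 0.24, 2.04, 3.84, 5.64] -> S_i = -1.56 + 1.80*i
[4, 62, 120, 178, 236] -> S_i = 4 + 58*i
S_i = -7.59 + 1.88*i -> [-7.59, -5.71, -3.83, -1.95, -0.07]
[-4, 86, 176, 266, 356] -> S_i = -4 + 90*i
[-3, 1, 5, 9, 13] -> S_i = -3 + 4*i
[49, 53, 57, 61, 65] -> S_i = 49 + 4*i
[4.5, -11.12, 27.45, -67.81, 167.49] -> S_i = 4.50*(-2.47)^i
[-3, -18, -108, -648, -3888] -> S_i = -3*6^i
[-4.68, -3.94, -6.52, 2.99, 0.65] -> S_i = Random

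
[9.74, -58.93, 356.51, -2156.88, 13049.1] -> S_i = 9.74*(-6.05)^i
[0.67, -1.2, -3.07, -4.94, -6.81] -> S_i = 0.67 + -1.87*i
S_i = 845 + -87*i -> [845, 758, 671, 584, 497]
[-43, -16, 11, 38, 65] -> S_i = -43 + 27*i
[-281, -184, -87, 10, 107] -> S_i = -281 + 97*i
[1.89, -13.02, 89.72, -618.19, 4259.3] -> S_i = 1.89*(-6.89)^i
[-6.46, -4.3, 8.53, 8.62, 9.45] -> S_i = Random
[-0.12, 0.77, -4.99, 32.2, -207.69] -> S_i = -0.12*(-6.45)^i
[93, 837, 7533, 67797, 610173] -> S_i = 93*9^i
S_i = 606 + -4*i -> [606, 602, 598, 594, 590]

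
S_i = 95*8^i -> [95, 760, 6080, 48640, 389120]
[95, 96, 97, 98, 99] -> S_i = 95 + 1*i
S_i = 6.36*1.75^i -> [6.36, 11.13, 19.48, 34.09, 59.65]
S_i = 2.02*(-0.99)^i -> [2.02, -2.0, 1.98, -1.96, 1.94]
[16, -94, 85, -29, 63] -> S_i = Random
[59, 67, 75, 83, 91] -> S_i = 59 + 8*i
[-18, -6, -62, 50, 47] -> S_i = Random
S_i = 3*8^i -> [3, 24, 192, 1536, 12288]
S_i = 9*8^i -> [9, 72, 576, 4608, 36864]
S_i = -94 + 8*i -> [-94, -86, -78, -70, -62]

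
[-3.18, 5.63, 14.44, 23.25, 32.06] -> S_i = -3.18 + 8.81*i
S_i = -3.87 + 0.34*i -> [-3.87, -3.53, -3.19, -2.85, -2.51]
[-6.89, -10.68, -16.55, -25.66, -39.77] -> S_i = -6.89*1.55^i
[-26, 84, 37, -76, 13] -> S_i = Random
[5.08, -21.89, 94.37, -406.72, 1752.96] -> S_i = 5.08*(-4.31)^i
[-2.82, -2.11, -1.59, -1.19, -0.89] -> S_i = -2.82*0.75^i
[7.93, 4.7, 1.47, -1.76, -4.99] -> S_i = 7.93 + -3.23*i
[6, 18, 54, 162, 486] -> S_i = 6*3^i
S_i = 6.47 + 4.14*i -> [6.47, 10.61, 14.75, 18.89, 23.03]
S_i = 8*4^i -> [8, 32, 128, 512, 2048]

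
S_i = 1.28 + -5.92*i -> [1.28, -4.64, -10.56, -16.48, -22.4]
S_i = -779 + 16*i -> [-779, -763, -747, -731, -715]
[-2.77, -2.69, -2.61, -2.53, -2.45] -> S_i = -2.77 + 0.08*i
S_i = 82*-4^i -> [82, -328, 1312, -5248, 20992]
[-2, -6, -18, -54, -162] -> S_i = -2*3^i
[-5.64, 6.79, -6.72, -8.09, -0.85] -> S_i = Random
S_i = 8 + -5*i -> [8, 3, -2, -7, -12]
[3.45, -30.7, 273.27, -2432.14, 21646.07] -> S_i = 3.45*(-8.90)^i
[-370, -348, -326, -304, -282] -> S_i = -370 + 22*i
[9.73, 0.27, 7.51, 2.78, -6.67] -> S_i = Random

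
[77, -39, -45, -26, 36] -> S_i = Random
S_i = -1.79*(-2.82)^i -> [-1.79, 5.05, -14.23, 40.14, -113.2]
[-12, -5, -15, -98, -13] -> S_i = Random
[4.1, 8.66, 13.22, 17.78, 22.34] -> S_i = 4.10 + 4.56*i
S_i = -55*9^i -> [-55, -495, -4455, -40095, -360855]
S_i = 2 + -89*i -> [2, -87, -176, -265, -354]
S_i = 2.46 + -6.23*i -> [2.46, -3.77, -10.0, -16.23, -22.46]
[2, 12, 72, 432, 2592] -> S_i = 2*6^i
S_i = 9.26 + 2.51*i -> [9.26, 11.77, 14.28, 16.79, 19.3]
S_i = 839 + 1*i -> [839, 840, 841, 842, 843]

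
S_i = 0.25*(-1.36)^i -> [0.25, -0.34, 0.46, -0.63, 0.86]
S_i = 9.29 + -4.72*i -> [9.29, 4.57, -0.15, -4.87, -9.59]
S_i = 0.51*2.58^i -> [0.51, 1.32, 3.39, 8.76, 22.6]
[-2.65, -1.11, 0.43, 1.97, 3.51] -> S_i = -2.65 + 1.54*i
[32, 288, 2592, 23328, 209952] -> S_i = 32*9^i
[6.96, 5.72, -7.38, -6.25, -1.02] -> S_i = Random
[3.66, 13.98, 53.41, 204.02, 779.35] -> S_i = 3.66*3.82^i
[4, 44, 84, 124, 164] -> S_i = 4 + 40*i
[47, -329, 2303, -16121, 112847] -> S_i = 47*-7^i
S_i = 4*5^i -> [4, 20, 100, 500, 2500]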